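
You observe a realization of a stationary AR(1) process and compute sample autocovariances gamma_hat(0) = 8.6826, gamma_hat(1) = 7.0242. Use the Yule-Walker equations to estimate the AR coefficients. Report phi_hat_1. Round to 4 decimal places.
\hat\phi_{1} = 0.8090

The Yule-Walker equations for an AR(p) process read, in matrix form,
  Gamma_p phi = r_p,   with   (Gamma_p)_{ij} = gamma(|i - j|),
                       (r_p)_i = gamma(i),   i,j = 1..p.
Substitute the sample gammas (Toeplitz matrix and right-hand side of size 1):
  Gamma_p = [[8.6826]]
  r_p     = [7.0242]
With p = 1 this is the single equation gamma(0) phi_1 = gamma(1):
  phi_hat_1 = gamma(1) / gamma(0) = 7.0242 / 8.6826 = 0.8090.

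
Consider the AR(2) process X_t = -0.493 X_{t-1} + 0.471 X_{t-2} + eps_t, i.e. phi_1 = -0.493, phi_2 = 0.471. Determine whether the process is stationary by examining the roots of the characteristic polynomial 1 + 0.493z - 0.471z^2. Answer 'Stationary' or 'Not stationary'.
\text{Stationary}

The AR(p) characteristic polynomial is P(z) = 1 + 0.493z - 0.471z^2.
Stationarity requires all roots to lie outside the unit circle, i.e. |z| > 1 for every root.
Set 1 + (0.493) z + (-0.471) z^2 = 0, i.e. a z^2 + b z + c = 0 with a = -0.471, b = 0.493, c = 1.
Discriminant D = b^2 - 4ac = (0.493)^2 - 4*(-0.471)*1 = 0.243049 - (-1.884) = 2.127049.
D >= 0, so the roots are real: z = (-b +/- sqrt(D)) / (2a) = (-0.493 +/- 1.458441) / (-0.942).
  z_1 = (-0.493 + 1.458441) / (-0.942) = -1.0249,   |z_1| = 1.0249.
  z_2 = (-0.493 - 1.458441) / (-0.942) = 2.0716,   |z_2| = 2.0716.
Moduli of all roots: 1.0249, 2.0716.
All moduli strictly greater than 1? Yes.
Verdict: Stationary.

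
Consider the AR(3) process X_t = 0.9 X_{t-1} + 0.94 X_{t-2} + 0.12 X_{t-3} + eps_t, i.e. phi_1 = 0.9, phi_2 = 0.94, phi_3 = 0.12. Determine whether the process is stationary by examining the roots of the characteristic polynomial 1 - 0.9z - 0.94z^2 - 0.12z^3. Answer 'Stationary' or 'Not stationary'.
\text{Not stationary}

The AR(p) characteristic polynomial is P(z) = 1 - 0.9z - 0.94z^2 - 0.12z^3.
Stationarity requires all roots to lie outside the unit circle, i.e. |z| > 1 for every root.
Degree 3: look for a simple real root z0 first, then factor out (1 - z/z0) and solve the remaining quadratic.
Testing z0 = -2: P(-2) = 1 + (-0.9)(-2) + (-0.94)(-2)^2 + (-0.12)(-2)^3
  = 1 + (1.8) + (-3.76) + (0.96) = 0.  So z_0 = -2 is a root, |z_0| = 2.
Divide out the factor (1 + 0.5 z) = (1 - z/z0) (since 1/z0 = -0.5):
  P(z) = (1 + 0.5 z)(1 + (-1.4) z + (-0.24) z^2)
  [check: z-coef -1.4 - (-0.5) = -0.9; z^2-coef -0.24 - (-0.5)(-1.4) = -0.94; z^3-coef -(-0.5)(-0.24) = -0.12.]
Remaining roots from the quadratic factor 1 + (-1.4) z + (-0.24) z^2:
  Set 1 + (-1.4) z + (-0.24) z^2 = 0, i.e. a z^2 + b z + c = 0 with a = -0.24, b = -1.4, c = 1.
  Discriminant D = b^2 - 4ac = (-1.4)^2 - 4*(-0.24)*1 = 1.96 - (-0.96) = 2.92.
  D >= 0, so the roots are real: z = (-b +/- sqrt(D)) / (2a) = (1.4 +/- 1.708801) / (-0.48).
    z_1 = (1.4 + 1.708801) / (-0.48) = -6.4767,   |z_1| = 6.4767.
    z_2 = (1.4 - 1.708801) / (-0.48) = 0.6433,   |z_2| = 0.6433.
Moduli of all roots: 2.0000, 6.4767, 0.6433.
All moduli strictly greater than 1? No.
Verdict: Not stationary.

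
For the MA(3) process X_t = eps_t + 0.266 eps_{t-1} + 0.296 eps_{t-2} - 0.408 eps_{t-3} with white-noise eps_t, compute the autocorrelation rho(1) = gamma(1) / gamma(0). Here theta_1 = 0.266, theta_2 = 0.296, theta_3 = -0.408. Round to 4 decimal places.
\rho(1) = 0.1691

For an MA(q) process with theta_0 = 1, the autocovariance is
  gamma(k) = sigma^2 * sum_{i=0..q-k} theta_i * theta_{i+k},
and rho(k) = gamma(k) / gamma(0). Sigma^2 cancels.
  numerator   = (1)*(0.266) + (0.266)*(0.296) + (0.296)*(-0.408) = 0.223968.
  denominator = (1)^2 + (0.266)^2 + (0.296)^2 + (-0.408)^2 = 1.324836.
  rho(1) = 0.223968 / 1.324836 = 0.1691.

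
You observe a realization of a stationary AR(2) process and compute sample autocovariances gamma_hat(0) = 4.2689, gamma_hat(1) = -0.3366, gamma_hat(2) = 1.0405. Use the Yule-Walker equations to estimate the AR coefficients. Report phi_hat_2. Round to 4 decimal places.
\hat\phi_{2} = 0.2390

The Yule-Walker equations for an AR(p) process read, in matrix form,
  Gamma_p phi = r_p,   with   (Gamma_p)_{ij} = gamma(|i - j|),
                       (r_p)_i = gamma(i),   i,j = 1..p.
Substitute the sample gammas (Toeplitz matrix and right-hand side of size 2):
  Gamma_p = [[4.2689, -0.3366], [-0.3366, 4.2689]]
  r_p     = [-0.3366, 1.0405]
Written out:
  4.2689 phi_1 - 0.3366 phi_2 = -0.3366
  -0.3366 phi_1 + 4.2689 phi_2 = 1.0405
Solve by Cramer's rule:
  det = gamma(0)^2 - gamma(1)^2 = (4.2689)^2 - (-0.3366)^2 = 18.22350721 - 0.11329956 = 18.11020765
  phi_hat_1 = [gamma(1) gamma(0) - gamma(1) gamma(2)] / det = [(-0.3366)(4.2689) - (-0.3366)(1.0405)] / 18.11020765 = -1.08667944 / 18.11020765 = -0.06
  phi_hat_2 = [gamma(0) gamma(2) - gamma(1)^2] / det = [(4.2689)(1.0405) - (-0.3366)^2] / 18.11020765 = 4.32849089 / 18.11020765 = 0.239
So phi_hat = [-0.0600, 0.2390].
Therefore phi_hat_2 = 0.2390.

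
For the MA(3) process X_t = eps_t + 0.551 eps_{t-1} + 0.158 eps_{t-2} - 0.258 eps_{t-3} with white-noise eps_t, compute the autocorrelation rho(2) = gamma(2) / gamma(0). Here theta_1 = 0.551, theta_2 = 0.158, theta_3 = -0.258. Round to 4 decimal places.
\rho(2) = 0.0114

For an MA(q) process with theta_0 = 1, the autocovariance is
  gamma(k) = sigma^2 * sum_{i=0..q-k} theta_i * theta_{i+k},
and rho(k) = gamma(k) / gamma(0). Sigma^2 cancels.
  numerator   = (1)*(0.158) + (0.551)*(-0.258) = 0.015842.
  denominator = (1)^2 + (0.551)^2 + (0.158)^2 + (-0.258)^2 = 1.395129.
  rho(2) = 0.015842 / 1.395129 = 0.0114.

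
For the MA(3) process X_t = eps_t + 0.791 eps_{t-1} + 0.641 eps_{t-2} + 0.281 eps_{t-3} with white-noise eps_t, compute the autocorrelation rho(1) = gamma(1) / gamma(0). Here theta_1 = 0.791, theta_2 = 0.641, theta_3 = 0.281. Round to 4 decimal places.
\rho(1) = 0.6987

For an MA(q) process with theta_0 = 1, the autocovariance is
  gamma(k) = sigma^2 * sum_{i=0..q-k} theta_i * theta_{i+k},
and rho(k) = gamma(k) / gamma(0). Sigma^2 cancels.
  numerator   = (1)*(0.791) + (0.791)*(0.641) + (0.641)*(0.281) = 1.478152.
  denominator = (1)^2 + (0.791)^2 + (0.641)^2 + (0.281)^2 = 2.115523.
  rho(1) = 1.478152 / 2.115523 = 0.6987.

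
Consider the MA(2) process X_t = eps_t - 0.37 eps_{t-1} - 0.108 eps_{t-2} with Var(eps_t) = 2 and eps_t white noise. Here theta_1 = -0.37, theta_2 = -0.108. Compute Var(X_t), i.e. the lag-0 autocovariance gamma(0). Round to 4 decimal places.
\gamma(0) = 2.2971

For an MA(q) process X_t = eps_t + sum_i theta_i eps_{t-i} with
Var(eps_t) = sigma^2, the variance is
  gamma(0) = sigma^2 * (1 + sum_i theta_i^2).
  sum_i theta_i^2 = (-0.37)^2 + (-0.108)^2 = 0.1369 + 0.011664 = 0.148564.
  gamma(0) = 2 * (1 + 0.148564) = 2 * 1.148564 = 2.297128, which rounds to 2.2971.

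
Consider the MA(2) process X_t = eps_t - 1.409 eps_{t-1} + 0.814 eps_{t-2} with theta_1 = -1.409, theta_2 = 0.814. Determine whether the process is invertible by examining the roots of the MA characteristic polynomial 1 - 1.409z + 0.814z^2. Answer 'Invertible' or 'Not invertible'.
\text{Invertible}

The MA(q) characteristic polynomial is P(z) = 1 - 1.409z + 0.814z^2.
Invertibility requires all roots to lie outside the unit circle, i.e. |z| > 1 for every root.
Set 1 + (-1.409) z + (0.814) z^2 = 0, i.e. a z^2 + b z + c = 0 with a = 0.814, b = -1.409, c = 1.
Discriminant D = b^2 - 4ac = (-1.409)^2 - 4*(0.814)*1 = 1.985281 - (3.256) = -1.270719.
D < 0, so the roots are the complex-conjugate pair z = (-b +/- i sqrt(-D)) / (2a) = 0.8655 +/- 0.6924i.
For a conjugate pair |z|^2 = z * conj(z) = (product of roots) = c/a = 1/(0.814) = 1.228501, so |z| = sqrt(1.228501) = 1.1084 for both roots.
Moduli of all roots: 1.1084, 1.1084.
All moduli strictly greater than 1? Yes.
Verdict: Invertible.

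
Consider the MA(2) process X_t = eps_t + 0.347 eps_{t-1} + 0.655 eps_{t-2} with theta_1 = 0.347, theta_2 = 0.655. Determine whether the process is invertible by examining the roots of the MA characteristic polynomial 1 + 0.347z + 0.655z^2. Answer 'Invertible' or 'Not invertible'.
\text{Invertible}

The MA(q) characteristic polynomial is P(z) = 1 + 0.347z + 0.655z^2.
Invertibility requires all roots to lie outside the unit circle, i.e. |z| > 1 for every root.
Set 1 + (0.347) z + (0.655) z^2 = 0, i.e. a z^2 + b z + c = 0 with a = 0.655, b = 0.347, c = 1.
Discriminant D = b^2 - 4ac = (0.347)^2 - 4*(0.655)*1 = 0.120409 - (2.62) = -2.499591.
D < 0, so the roots are the complex-conjugate pair z = (-b +/- i sqrt(-D)) / (2a) = -0.2649 +/- 1.2069i.
For a conjugate pair |z|^2 = z * conj(z) = (product of roots) = c/a = 1/(0.655) = 1.526718, so |z| = sqrt(1.526718) = 1.2356 for both roots.
Moduli of all roots: 1.2356, 1.2356.
All moduli strictly greater than 1? Yes.
Verdict: Invertible.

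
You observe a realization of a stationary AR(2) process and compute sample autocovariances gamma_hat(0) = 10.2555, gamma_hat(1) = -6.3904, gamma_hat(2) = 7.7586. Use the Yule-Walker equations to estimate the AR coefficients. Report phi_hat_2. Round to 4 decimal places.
\hat\phi_{2} = 0.6020

The Yule-Walker equations for an AR(p) process read, in matrix form,
  Gamma_p phi = r_p,   with   (Gamma_p)_{ij} = gamma(|i - j|),
                       (r_p)_i = gamma(i),   i,j = 1..p.
Substitute the sample gammas (Toeplitz matrix and right-hand side of size 2):
  Gamma_p = [[10.2555, -6.3904], [-6.3904, 10.2555]]
  r_p     = [-6.3904, 7.7586]
Written out:
  10.2555 phi_1 - 6.3904 phi_2 = -6.3904
  -6.3904 phi_1 + 10.2555 phi_2 = 7.7586
Solve by Cramer's rule:
  det = gamma(0)^2 - gamma(1)^2 = (10.2555)^2 - (-6.3904)^2 = 105.17528025 - 40.83721216 = 64.33806809
  phi_hat_1 = [gamma(1) gamma(0) - gamma(1) gamma(2)] / det = [(-6.3904)(10.2555) - (-6.3904)(7.7586)] / 64.33806809 = -15.95618976 / 64.33806809 = -0.248
  phi_hat_2 = [gamma(0) gamma(2) - gamma(1)^2] / det = [(10.2555)(7.7586) - (-6.3904)^2] / 64.33806809 = 38.73111014 / 64.33806809 = 0.602
So phi_hat = [-0.2480, 0.6020].
Therefore phi_hat_2 = 0.6020.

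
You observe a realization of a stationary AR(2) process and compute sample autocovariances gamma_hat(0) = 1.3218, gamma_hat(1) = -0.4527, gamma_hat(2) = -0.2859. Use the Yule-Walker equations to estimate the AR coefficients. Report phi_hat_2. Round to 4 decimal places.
\hat\phi_{2} = -0.3779

The Yule-Walker equations for an AR(p) process read, in matrix form,
  Gamma_p phi = r_p,   with   (Gamma_p)_{ij} = gamma(|i - j|),
                       (r_p)_i = gamma(i),   i,j = 1..p.
Substitute the sample gammas (Toeplitz matrix and right-hand side of size 2):
  Gamma_p = [[1.3218, -0.4527], [-0.4527, 1.3218]]
  r_p     = [-0.4527, -0.2859]
Written out:
  1.3218 phi_1 - 0.4527 phi_2 = -0.4527
  -0.4527 phi_1 + 1.3218 phi_2 = -0.2859
Solve by Cramer's rule:
  det = gamma(0)^2 - gamma(1)^2 = (1.3218)^2 - (-0.4527)^2 = 1.74715524 - 0.20493729 = 1.54221795
  phi_hat_1 = [gamma(1) gamma(0) - gamma(1) gamma(2)] / det = [(-0.4527)(1.3218) - (-0.4527)(-0.2859)] / 1.54221795 = -0.72780579 / 1.54221795 = -0.4719
  phi_hat_2 = [gamma(0) gamma(2) - gamma(1)^2] / det = [(1.3218)(-0.2859) - (-0.4527)^2] / 1.54221795 = -0.58283991 / 1.54221795 = -0.3779
So phi_hat = [-0.4719, -0.3779].
Therefore phi_hat_2 = -0.3779.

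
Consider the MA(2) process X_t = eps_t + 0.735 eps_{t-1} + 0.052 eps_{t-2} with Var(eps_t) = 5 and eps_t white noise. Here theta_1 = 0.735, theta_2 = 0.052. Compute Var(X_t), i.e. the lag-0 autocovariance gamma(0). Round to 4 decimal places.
\gamma(0) = 7.7146

For an MA(q) process X_t = eps_t + sum_i theta_i eps_{t-i} with
Var(eps_t) = sigma^2, the variance is
  gamma(0) = sigma^2 * (1 + sum_i theta_i^2).
  sum_i theta_i^2 = (0.735)^2 + (0.052)^2 = 0.540225 + 0.002704 = 0.542929.
  gamma(0) = 5 * (1 + 0.542929) = 5 * 1.542929 = 7.714645, which rounds to 7.7146.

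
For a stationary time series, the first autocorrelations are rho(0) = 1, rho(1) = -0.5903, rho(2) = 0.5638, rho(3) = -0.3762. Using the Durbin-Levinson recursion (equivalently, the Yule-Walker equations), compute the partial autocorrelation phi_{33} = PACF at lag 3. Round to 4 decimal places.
\phi_{33} = 0.0719

The PACF at lag k is phi_{kk}, the last component of the solution
to the Yule-Walker system G_k phi = r_k where
  (G_k)_{ij} = rho(|i - j|), (r_k)_i = rho(i), i,j = 1..k.
Equivalently, Durbin-Levinson gives phi_{kk} iteratively:
  phi_{11} = rho(1)
  phi_{kk} = [rho(k) - sum_{j=1..k-1} phi_{k-1,j} rho(k-j)]
            / [1 - sum_{j=1..k-1} phi_{k-1,j} rho(j)],
  phi_{k,j} = phi_{k-1,j} - phi_{kk} phi_{k-1,k-j},  j = 1..k-1.
Step k = 1:
  phi_11 = rho(1) = -0.5903.
Step k = 2:
  phi_22 = [rho(2) - phi_11 rho(1)] / [1 - phi_11 rho(1)] = [0.5638 - (-0.5903)(-0.5903)] / [1 - (-0.5903)(-0.5903)]
         = 0.21534591 / 0.65154591 = 0.330515.
  Update: phi_21 = phi_11 - phi_22 phi_11 = -0.5903 - (0.330515)(-0.5903) = -0.395197.
Step k = 3:
  phi_33 = [rho(3) - phi_21 rho(2) - phi_22 rho(1)] / [1 - phi_21 rho(1) - phi_22 rho(2)]
    numerator   = -0.3762 - (-0.395197)(0.5638) - (0.330515)(-0.5903) = 0.04171515
    denominator = 1 - (-0.395197)(-0.5903) - (0.330515)(0.5638) = 0.58037079
  phi_33 = 0.04171515 / 0.58037079 = 0.0719.
Therefore phi_{33} = 0.0719.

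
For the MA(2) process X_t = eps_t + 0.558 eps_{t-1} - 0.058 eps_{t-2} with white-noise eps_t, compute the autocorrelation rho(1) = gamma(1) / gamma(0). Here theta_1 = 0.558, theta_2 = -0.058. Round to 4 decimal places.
\rho(1) = 0.3998

For an MA(q) process with theta_0 = 1, the autocovariance is
  gamma(k) = sigma^2 * sum_{i=0..q-k} theta_i * theta_{i+k},
and rho(k) = gamma(k) / gamma(0). Sigma^2 cancels.
  numerator   = (1)*(0.558) + (0.558)*(-0.058) = 0.525636.
  denominator = (1)^2 + (0.558)^2 + (-0.058)^2 = 1.314728.
  rho(1) = 0.525636 / 1.314728 = 0.3998.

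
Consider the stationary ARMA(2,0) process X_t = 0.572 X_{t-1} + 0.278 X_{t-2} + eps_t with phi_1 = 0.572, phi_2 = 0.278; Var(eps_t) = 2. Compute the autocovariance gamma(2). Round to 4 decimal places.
\gamma(2) = 4.2562

Multiply the model equation by X_{t-k} and take expectations. With theta_0 = psi_0 = 1 and psi_j the MA(infinity) weights, this gives
  gamma(k) - sum_i phi_i gamma(k-i) = c_k,
  c_k = sigma^2 * sum_{j=k..q} theta_j psi_{j-k}   (c_k = 0 for k > q),
using gamma(-m) = gamma(m).
Pure AR (q = 0): c_0 = sigma^2 = 2, c_k = 0 for k >= 1.
Equations for k = 0, 1, 2 (AR order 2, c_2 = 0):
  (E0) gamma(0) = phi_1 gamma(1) + phi_2 gamma(2) + c_0
  (E1) gamma(1) = phi_1 gamma(0) + phi_2 gamma(1) + c_1
  (E2) gamma(2) = phi_1 gamma(1) + phi_2 gamma(0)
From (E1): gamma(1) = A gamma(0) + B with
  A = phi_1 / (1 - phi_2) = 0.572 / 0.722 = 0.792244,   B = c_1 / (1 - phi_2) = 0 / 0.722 = 0.
Insert (E2) into (E0): gamma(0) (1 - phi_2^2) = phi_1 (1 + phi_2) gamma(1) + c_0.
  phi_1 (1 + phi_2) = (0.572)(1.278) = 0.731016,   1 - phi_2^2 = 0.922716.
Replace gamma(1) by A gamma(0) + B and collect gamma(0):
  gamma(0) [0.922716 - (0.731016)(0.792244)] = c_0 = 2
  gamma(0) * 0.343573 = 2
  gamma(0) = 2 / 0.343573 = 5.821177.
  gamma(1) = A gamma(0) = (0.792244)(5.821177) = 4.611791.
  gamma(2) = phi_1 gamma(1) + phi_2 gamma(0) = (0.572)(4.611791) + (0.278)(5.821177) = 4.256232.
Therefore gamma(2) = 4.2562 (to 4 decimal places).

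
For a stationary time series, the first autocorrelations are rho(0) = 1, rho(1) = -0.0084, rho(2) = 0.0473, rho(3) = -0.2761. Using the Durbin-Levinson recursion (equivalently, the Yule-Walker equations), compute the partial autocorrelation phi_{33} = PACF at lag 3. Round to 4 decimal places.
\phi_{33} = -0.2760

The PACF at lag k is phi_{kk}, the last component of the solution
to the Yule-Walker system G_k phi = r_k where
  (G_k)_{ij} = rho(|i - j|), (r_k)_i = rho(i), i,j = 1..k.
Equivalently, Durbin-Levinson gives phi_{kk} iteratively:
  phi_{11} = rho(1)
  phi_{kk} = [rho(k) - sum_{j=1..k-1} phi_{k-1,j} rho(k-j)]
            / [1 - sum_{j=1..k-1} phi_{k-1,j} rho(j)],
  phi_{k,j} = phi_{k-1,j} - phi_{kk} phi_{k-1,k-j},  j = 1..k-1.
Step k = 1:
  phi_11 = rho(1) = -0.0084.
Step k = 2:
  phi_22 = [rho(2) - phi_11 rho(1)] / [1 - phi_11 rho(1)] = [0.0473 - (-0.0084)(-0.0084)] / [1 - (-0.0084)(-0.0084)]
         = 0.04722944 / 0.99992944 = 0.047233.
  Update: phi_21 = phi_11 - phi_22 phi_11 = -0.0084 - (0.047233)(-0.0084) = -0.008003.
Step k = 3:
  phi_33 = [rho(3) - phi_21 rho(2) - phi_22 rho(1)] / [1 - phi_21 rho(1) - phi_22 rho(2)]
    numerator   = -0.2761 - (-0.008003)(0.0473) - (0.047233)(-0.0084) = -0.27532469
    denominator = 1 - (-0.008003)(-0.0084) - (0.047233)(0.0473) = 0.99769866
  phi_33 = -0.27532469 / 0.99769866 = -0.276.
Therefore phi_{33} = -0.2760.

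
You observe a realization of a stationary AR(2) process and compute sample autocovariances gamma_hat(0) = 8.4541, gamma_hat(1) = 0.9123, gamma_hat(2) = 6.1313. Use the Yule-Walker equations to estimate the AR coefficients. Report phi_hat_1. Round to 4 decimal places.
\hat\phi_{1} = 0.0300

The Yule-Walker equations for an AR(p) process read, in matrix form,
  Gamma_p phi = r_p,   with   (Gamma_p)_{ij} = gamma(|i - j|),
                       (r_p)_i = gamma(i),   i,j = 1..p.
Substitute the sample gammas (Toeplitz matrix and right-hand side of size 2):
  Gamma_p = [[8.4541, 0.9123], [0.9123, 8.4541]]
  r_p     = [0.9123, 6.1313]
Written out:
  8.4541 phi_1 + 0.9123 phi_2 = 0.9123
  0.9123 phi_1 + 8.4541 phi_2 = 6.1313
Solve by Cramer's rule:
  det = gamma(0)^2 - gamma(1)^2 = (8.4541)^2 - (0.9123)^2 = 71.47180681 - 0.83229129 = 70.63951552
  phi_hat_1 = [gamma(1) gamma(0) - gamma(1) gamma(2)] / det = [(0.9123)(8.4541) - (0.9123)(6.1313)] / 70.63951552 = 2.11909044 / 70.63951552 = 0.03
  phi_hat_2 = [gamma(0) gamma(2) - gamma(1)^2] / det = [(8.4541)(6.1313) - (0.9123)^2] / 70.63951552 = 51.00233204 / 70.63951552 = 0.722
So phi_hat = [0.0300, 0.7220].
Therefore phi_hat_1 = 0.0300.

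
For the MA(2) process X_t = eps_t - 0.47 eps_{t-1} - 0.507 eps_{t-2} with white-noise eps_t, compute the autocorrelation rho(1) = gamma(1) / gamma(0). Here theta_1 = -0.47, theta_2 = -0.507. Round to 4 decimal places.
\rho(1) = -0.1568

For an MA(q) process with theta_0 = 1, the autocovariance is
  gamma(k) = sigma^2 * sum_{i=0..q-k} theta_i * theta_{i+k},
and rho(k) = gamma(k) / gamma(0). Sigma^2 cancels.
  numerator   = (1)*(-0.47) + (-0.47)*(-0.507) = -0.23171.
  denominator = (1)^2 + (-0.47)^2 + (-0.507)^2 = 1.477949.
  rho(1) = -0.23171 / 1.477949 = -0.1568.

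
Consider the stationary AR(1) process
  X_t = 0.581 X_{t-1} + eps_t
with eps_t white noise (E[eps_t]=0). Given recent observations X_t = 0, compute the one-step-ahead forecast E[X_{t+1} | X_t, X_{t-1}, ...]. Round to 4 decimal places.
E[X_{t+1} \mid \mathcal F_t] = 0.0000

For an AR(p) model X_t = c + sum_i phi_i X_{t-i} + eps_t, the
one-step-ahead conditional mean is
  E[X_{t+1} | X_t, ...] = c + sum_i phi_i X_{t+1-i}.
Substitute known values:
  E[X_{t+1} | ...] = (0.581) * (0)
                   = 0.0000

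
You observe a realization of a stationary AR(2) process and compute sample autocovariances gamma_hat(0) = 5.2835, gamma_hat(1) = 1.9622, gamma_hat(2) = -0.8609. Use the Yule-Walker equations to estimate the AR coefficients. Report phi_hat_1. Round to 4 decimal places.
\hat\phi_{1} = 0.5010

The Yule-Walker equations for an AR(p) process read, in matrix form,
  Gamma_p phi = r_p,   with   (Gamma_p)_{ij} = gamma(|i - j|),
                       (r_p)_i = gamma(i),   i,j = 1..p.
Substitute the sample gammas (Toeplitz matrix and right-hand side of size 2):
  Gamma_p = [[5.2835, 1.9622], [1.9622, 5.2835]]
  r_p     = [1.9622, -0.8609]
Written out:
  5.2835 phi_1 + 1.9622 phi_2 = 1.9622
  1.9622 phi_1 + 5.2835 phi_2 = -0.8609
Solve by Cramer's rule:
  det = gamma(0)^2 - gamma(1)^2 = (5.2835)^2 - (1.9622)^2 = 27.91537225 - 3.85022884 = 24.06514341
  phi_hat_1 = [gamma(1) gamma(0) - gamma(1) gamma(2)] / det = [(1.9622)(5.2835) - (1.9622)(-0.8609)] / 24.06514341 = 12.05654168 / 24.06514341 = 0.501
  phi_hat_2 = [gamma(0) gamma(2) - gamma(1)^2] / det = [(5.2835)(-0.8609) - (1.9622)^2] / 24.06514341 = -8.39879399 / 24.06514341 = -0.349
So phi_hat = [0.5010, -0.3490].
Therefore phi_hat_1 = 0.5010.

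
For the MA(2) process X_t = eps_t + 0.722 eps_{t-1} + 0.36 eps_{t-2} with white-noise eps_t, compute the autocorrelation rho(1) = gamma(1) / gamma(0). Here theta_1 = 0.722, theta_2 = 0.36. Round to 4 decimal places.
\rho(1) = 0.5948

For an MA(q) process with theta_0 = 1, the autocovariance is
  gamma(k) = sigma^2 * sum_{i=0..q-k} theta_i * theta_{i+k},
and rho(k) = gamma(k) / gamma(0). Sigma^2 cancels.
  numerator   = (1)*(0.722) + (0.722)*(0.36) = 0.98192.
  denominator = (1)^2 + (0.722)^2 + (0.36)^2 = 1.650884.
  rho(1) = 0.98192 / 1.650884 = 0.5948.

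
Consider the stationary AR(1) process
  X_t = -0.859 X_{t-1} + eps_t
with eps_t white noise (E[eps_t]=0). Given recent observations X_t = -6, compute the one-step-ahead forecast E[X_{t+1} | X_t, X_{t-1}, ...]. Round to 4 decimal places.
E[X_{t+1} \mid \mathcal F_t] = 5.1540

For an AR(p) model X_t = c + sum_i phi_i X_{t-i} + eps_t, the
one-step-ahead conditional mean is
  E[X_{t+1} | X_t, ...] = c + sum_i phi_i X_{t+1-i}.
Substitute known values:
  E[X_{t+1} | ...] = (-0.859) * (-6)
                   = 5.1540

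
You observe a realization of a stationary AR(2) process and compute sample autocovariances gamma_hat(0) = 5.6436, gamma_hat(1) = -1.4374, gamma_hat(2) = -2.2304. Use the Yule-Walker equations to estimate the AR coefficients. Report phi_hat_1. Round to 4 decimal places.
\hat\phi_{1} = -0.3800

The Yule-Walker equations for an AR(p) process read, in matrix form,
  Gamma_p phi = r_p,   with   (Gamma_p)_{ij} = gamma(|i - j|),
                       (r_p)_i = gamma(i),   i,j = 1..p.
Substitute the sample gammas (Toeplitz matrix and right-hand side of size 2):
  Gamma_p = [[5.6436, -1.4374], [-1.4374, 5.6436]]
  r_p     = [-1.4374, -2.2304]
Written out:
  5.6436 phi_1 - 1.4374 phi_2 = -1.4374
  -1.4374 phi_1 + 5.6436 phi_2 = -2.2304
Solve by Cramer's rule:
  det = gamma(0)^2 - gamma(1)^2 = (5.6436)^2 - (-1.4374)^2 = 31.85022096 - 2.06611876 = 29.7841022
  phi_hat_1 = [gamma(1) gamma(0) - gamma(1) gamma(2)] / det = [(-1.4374)(5.6436) - (-1.4374)(-2.2304)] / 29.7841022 = -11.3180876 / 29.7841022 = -0.38
  phi_hat_2 = [gamma(0) gamma(2) - gamma(1)^2] / det = [(5.6436)(-2.2304) - (-1.4374)^2] / 29.7841022 = -14.6536042 / 29.7841022 = -0.492
So phi_hat = [-0.3800, -0.4920].
Therefore phi_hat_1 = -0.3800.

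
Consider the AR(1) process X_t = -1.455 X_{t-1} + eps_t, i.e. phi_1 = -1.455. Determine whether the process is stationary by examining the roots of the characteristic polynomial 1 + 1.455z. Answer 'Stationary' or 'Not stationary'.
\text{Not stationary}

The AR(p) characteristic polynomial is P(z) = 1 + 1.455z.
Stationarity requires all roots to lie outside the unit circle, i.e. |z| > 1 for every root.
This is linear in z: 1 + (1.455) z = 0  =>  z = -1/(1.455) = -0.687285,  |z| = 0.687285.
Moduli of all roots: 0.6873.
All moduli strictly greater than 1? No.
Verdict: Not stationary.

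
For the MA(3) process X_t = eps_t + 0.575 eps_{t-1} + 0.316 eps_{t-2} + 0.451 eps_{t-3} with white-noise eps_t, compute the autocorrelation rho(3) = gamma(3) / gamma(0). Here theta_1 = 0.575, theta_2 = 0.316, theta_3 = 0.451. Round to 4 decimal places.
\rho(3) = 0.2760

For an MA(q) process with theta_0 = 1, the autocovariance is
  gamma(k) = sigma^2 * sum_{i=0..q-k} theta_i * theta_{i+k},
and rho(k) = gamma(k) / gamma(0). Sigma^2 cancels.
  numerator   = (1)*(0.451) = 0.451.
  denominator = (1)^2 + (0.575)^2 + (0.316)^2 + (0.451)^2 = 1.633882.
  rho(3) = 0.451 / 1.633882 = 0.2760.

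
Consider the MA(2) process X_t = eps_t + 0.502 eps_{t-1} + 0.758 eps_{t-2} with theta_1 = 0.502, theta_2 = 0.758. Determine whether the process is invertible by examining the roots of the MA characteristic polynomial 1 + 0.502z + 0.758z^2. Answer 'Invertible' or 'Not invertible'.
\text{Invertible}

The MA(q) characteristic polynomial is P(z) = 1 + 0.502z + 0.758z^2.
Invertibility requires all roots to lie outside the unit circle, i.e. |z| > 1 for every root.
Set 1 + (0.502) z + (0.758) z^2 = 0, i.e. a z^2 + b z + c = 0 with a = 0.758, b = 0.502, c = 1.
Discriminant D = b^2 - 4ac = (0.502)^2 - 4*(0.758)*1 = 0.252004 - (3.032) = -2.779996.
D < 0, so the roots are the complex-conjugate pair z = (-b +/- i sqrt(-D)) / (2a) = -0.3311 +/- 1.0998i.
For a conjugate pair |z|^2 = z * conj(z) = (product of roots) = c/a = 1/(0.758) = 1.319261, so |z| = sqrt(1.319261) = 1.1486 for both roots.
Moduli of all roots: 1.1486, 1.1486.
All moduli strictly greater than 1? Yes.
Verdict: Invertible.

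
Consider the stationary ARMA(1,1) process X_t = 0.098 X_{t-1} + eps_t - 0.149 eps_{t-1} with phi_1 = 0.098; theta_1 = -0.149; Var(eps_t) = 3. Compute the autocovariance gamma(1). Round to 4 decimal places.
\gamma(1) = -0.1522

Multiply the model equation by X_{t-k} and take expectations. With theta_0 = psi_0 = 1 and psi_j the MA(infinity) weights, this gives
  gamma(k) - sum_i phi_i gamma(k-i) = c_k,
  c_k = sigma^2 * sum_{j=k..q} theta_j psi_{j-k}   (c_k = 0 for k > q),
using gamma(-m) = gamma(m).
psi-weights needed (psi_j = theta_j + sum_i phi_i psi_{j-i}):
  psi_1 = theta_1 + phi_1 = -0.149 + (0.098) = -0.051
Right-hand sides:
  c_0 = sigma^2 (1 + theta_1 psi_1) = 3 * (1 + (-0.149)(-0.051)) = 3 * 1.007599 = 3.022797
  c_1 = sigma^2 theta_1 = 3 * (-0.149) = -0.447
  c_2 = 0
Equations for k = 0 and k = 1 (AR order 1):
  gamma(0) = phi_1 gamma(1) + c_0
  gamma(1) = phi_1 gamma(0) + c_1
Substituting the second into the first: gamma(0) (1 - phi_1^2) = c_0 + phi_1 c_1, so
  gamma(0) = (c_0 + phi_1 c_1) / (1 - phi_1^2) = (3.022797 + (0.098)(-0.447)) / (1 - (0.098)^2) = 2.978991 / 0.990396 = 3.007879.
  gamma(1) = phi_1 gamma(0) + c_1 = (0.098)(3.007879) + (-0.447) = -0.152228.
Therefore gamma(1) = -0.1522 (to 4 decimal places).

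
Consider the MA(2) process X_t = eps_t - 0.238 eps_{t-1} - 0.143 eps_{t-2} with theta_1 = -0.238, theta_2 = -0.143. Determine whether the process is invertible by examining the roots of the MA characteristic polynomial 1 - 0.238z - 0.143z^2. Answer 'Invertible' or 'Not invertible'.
\text{Invertible}

The MA(q) characteristic polynomial is P(z) = 1 - 0.238z - 0.143z^2.
Invertibility requires all roots to lie outside the unit circle, i.e. |z| > 1 for every root.
Set 1 + (-0.238) z + (-0.143) z^2 = 0, i.e. a z^2 + b z + c = 0 with a = -0.143, b = -0.238, c = 1.
Discriminant D = b^2 - 4ac = (-0.238)^2 - 4*(-0.143)*1 = 0.056644 - (-0.572) = 0.628644.
D >= 0, so the roots are real: z = (-b +/- sqrt(D)) / (2a) = (0.238 +/- 0.792871) / (-0.286).
  z_1 = (0.238 + 0.792871) / (-0.286) = -3.6044,   |z_1| = 3.6044.
  z_2 = (0.238 - 0.792871) / (-0.286) = 1.9401,   |z_2| = 1.9401.
Moduli of all roots: 3.6044, 1.9401.
All moduli strictly greater than 1? Yes.
Verdict: Invertible.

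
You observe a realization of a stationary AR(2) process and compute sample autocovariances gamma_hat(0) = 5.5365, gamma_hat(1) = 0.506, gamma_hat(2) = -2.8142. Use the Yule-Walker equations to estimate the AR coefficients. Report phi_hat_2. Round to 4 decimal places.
\hat\phi_{2} = -0.5210

The Yule-Walker equations for an AR(p) process read, in matrix form,
  Gamma_p phi = r_p,   with   (Gamma_p)_{ij} = gamma(|i - j|),
                       (r_p)_i = gamma(i),   i,j = 1..p.
Substitute the sample gammas (Toeplitz matrix and right-hand side of size 2):
  Gamma_p = [[5.5365, 0.506], [0.506, 5.5365]]
  r_p     = [0.506, -2.8142]
Written out:
  5.5365 phi_1 + 0.506 phi_2 = 0.506
  0.506 phi_1 + 5.5365 phi_2 = -2.8142
Solve by Cramer's rule:
  det = gamma(0)^2 - gamma(1)^2 = (5.5365)^2 - (0.506)^2 = 30.65283225 - 0.256036 = 30.39679625
  phi_hat_1 = [gamma(1) gamma(0) - gamma(1) gamma(2)] / det = [(0.506)(5.5365) - (0.506)(-2.8142)] / 30.39679625 = 4.2254542 / 30.39679625 = 0.139
  phi_hat_2 = [gamma(0) gamma(2) - gamma(1)^2] / det = [(5.5365)(-2.8142) - (0.506)^2] / 30.39679625 = -15.8368543 / 30.39679625 = -0.521
So phi_hat = [0.1390, -0.5210].
Therefore phi_hat_2 = -0.5210.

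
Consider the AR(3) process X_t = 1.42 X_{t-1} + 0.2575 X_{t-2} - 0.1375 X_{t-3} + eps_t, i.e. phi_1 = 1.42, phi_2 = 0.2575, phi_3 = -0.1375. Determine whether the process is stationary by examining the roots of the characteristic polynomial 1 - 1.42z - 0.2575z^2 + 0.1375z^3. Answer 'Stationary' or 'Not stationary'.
\text{Not stationary}

The AR(p) characteristic polynomial is P(z) = 1 - 1.42z - 0.2575z^2 + 0.1375z^3.
Stationarity requires all roots to lie outside the unit circle, i.e. |z| > 1 for every root.
Degree 3: look for a simple real root z0 first, then factor out (1 - z/z0) and solve the remaining quadratic.
Testing z0 = 4: P(4) = 1 + (-1.42)(4) + (-0.2575)(4)^2 + (0.1375)(4)^3
  = 1 + (-5.68) + (-4.12) + (8.8) = 0.  So z_0 = 4 is a root, |z_0| = 4.
Divide out the factor (1 - 0.25 z) = (1 - z/z0) (since 1/z0 = 0.25):
  P(z) = (1 - 0.25 z)(1 + (-1.17) z + (-0.55) z^2)
  [check: z-coef -1.17 - (0.25) = -1.42; z^2-coef -0.55 - (0.25)(-1.17) = -0.2575; z^3-coef -(0.25)(-0.55) = 0.1375.]
Remaining roots from the quadratic factor 1 + (-1.17) z + (-0.55) z^2:
  Set 1 + (-1.17) z + (-0.55) z^2 = 0, i.e. a z^2 + b z + c = 0 with a = -0.55, b = -1.17, c = 1.
  Discriminant D = b^2 - 4ac = (-1.17)^2 - 4*(-0.55)*1 = 1.3689 - (-2.2) = 3.5689.
  D >= 0, so the roots are real: z = (-b +/- sqrt(D)) / (2a) = (1.17 +/- 1.889153) / (-1.1).
    z_1 = (1.17 + 1.889153) / (-1.1) = -2.781,   |z_1| = 2.781.
    z_2 = (1.17 - 1.889153) / (-1.1) = 0.6538,   |z_2| = 0.6538.
Moduli of all roots: 4.0000, 2.7810, 0.6538.
All moduli strictly greater than 1? No.
Verdict: Not stationary.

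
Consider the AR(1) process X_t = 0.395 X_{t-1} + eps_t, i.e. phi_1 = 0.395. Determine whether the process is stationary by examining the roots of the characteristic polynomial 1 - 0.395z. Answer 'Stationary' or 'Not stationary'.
\text{Stationary}

The AR(p) characteristic polynomial is P(z) = 1 - 0.395z.
Stationarity requires all roots to lie outside the unit circle, i.e. |z| > 1 for every root.
This is linear in z: 1 + (-0.395) z = 0  =>  z = -1/(-0.395) = 2.531646,  |z| = 2.531646.
Moduli of all roots: 2.5316.
All moduli strictly greater than 1? Yes.
Verdict: Stationary.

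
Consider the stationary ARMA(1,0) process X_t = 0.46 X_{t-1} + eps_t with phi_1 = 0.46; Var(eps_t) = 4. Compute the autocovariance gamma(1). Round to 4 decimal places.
\gamma(1) = 2.3338

Multiply the model equation by X_{t-k} and take expectations. With theta_0 = psi_0 = 1 and psi_j the MA(infinity) weights, this gives
  gamma(k) - sum_i phi_i gamma(k-i) = c_k,
  c_k = sigma^2 * sum_{j=k..q} theta_j psi_{j-k}   (c_k = 0 for k > q),
using gamma(-m) = gamma(m).
Pure AR (q = 0): c_0 = sigma^2 = 4, c_k = 0 for k >= 1.
Equations for k = 0 and k = 1 (AR order 1):
  gamma(0) = phi_1 gamma(1) + c_0
  gamma(1) = phi_1 gamma(0) + c_1
Substituting the second into the first: gamma(0) (1 - phi_1^2) = c_0 + phi_1 c_1, so
  gamma(0) = c_0 / (1 - phi_1^2) = 4 / (1 - (0.46)^2) = 4 / 0.7884 = 5.073567.
  gamma(1) = phi_1 gamma(0) = (0.46)(5.073567) = 2.333841.
Therefore gamma(1) = 2.3338 (to 4 decimal places).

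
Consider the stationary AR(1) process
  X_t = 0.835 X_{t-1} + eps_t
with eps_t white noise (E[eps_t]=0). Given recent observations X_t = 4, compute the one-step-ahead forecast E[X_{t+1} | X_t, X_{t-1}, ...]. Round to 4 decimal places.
E[X_{t+1} \mid \mathcal F_t] = 3.3400

For an AR(p) model X_t = c + sum_i phi_i X_{t-i} + eps_t, the
one-step-ahead conditional mean is
  E[X_{t+1} | X_t, ...] = c + sum_i phi_i X_{t+1-i}.
Substitute known values:
  E[X_{t+1} | ...] = (0.835) * (4)
                   = 3.3400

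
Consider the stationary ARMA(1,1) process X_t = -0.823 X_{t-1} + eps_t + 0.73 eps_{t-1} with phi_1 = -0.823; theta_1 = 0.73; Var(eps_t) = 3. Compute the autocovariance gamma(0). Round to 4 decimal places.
\gamma(0) = 3.0804

Multiply the model equation by X_{t-k} and take expectations. With theta_0 = psi_0 = 1 and psi_j the MA(infinity) weights, this gives
  gamma(k) - sum_i phi_i gamma(k-i) = c_k,
  c_k = sigma^2 * sum_{j=k..q} theta_j psi_{j-k}   (c_k = 0 for k > q),
using gamma(-m) = gamma(m).
psi-weights needed (psi_j = theta_j + sum_i phi_i psi_{j-i}):
  psi_1 = theta_1 + phi_1 = 0.73 + (-0.823) = -0.093
Right-hand sides:
  c_0 = sigma^2 (1 + theta_1 psi_1) = 3 * (1 + (0.73)(-0.093)) = 3 * 0.93211 = 2.79633
  c_1 = sigma^2 theta_1 = 3 * (0.73) = 2.19
  c_2 = 0
Equations for k = 0 and k = 1 (AR order 1):
  gamma(0) = phi_1 gamma(1) + c_0
  gamma(1) = phi_1 gamma(0) + c_1
Substituting the second into the first: gamma(0) (1 - phi_1^2) = c_0 + phi_1 c_1, so
  gamma(0) = (c_0 + phi_1 c_1) / (1 - phi_1^2) = (2.79633 + (-0.823)(2.19)) / (1 - (-0.823)^2) = 0.99396 / 0.322671 = 3.080413.
Therefore gamma(0) = 3.0804 (to 4 decimal places).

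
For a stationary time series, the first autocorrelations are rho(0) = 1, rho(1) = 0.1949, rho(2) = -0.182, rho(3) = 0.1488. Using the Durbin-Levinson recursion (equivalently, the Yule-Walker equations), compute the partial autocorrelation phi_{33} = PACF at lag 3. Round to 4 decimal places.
\phi_{33} = 0.2599

The PACF at lag k is phi_{kk}, the last component of the solution
to the Yule-Walker system G_k phi = r_k where
  (G_k)_{ij} = rho(|i - j|), (r_k)_i = rho(i), i,j = 1..k.
Equivalently, Durbin-Levinson gives phi_{kk} iteratively:
  phi_{11} = rho(1)
  phi_{kk} = [rho(k) - sum_{j=1..k-1} phi_{k-1,j} rho(k-j)]
            / [1 - sum_{j=1..k-1} phi_{k-1,j} rho(j)],
  phi_{k,j} = phi_{k-1,j} - phi_{kk} phi_{k-1,k-j},  j = 1..k-1.
Step k = 1:
  phi_11 = rho(1) = 0.1949.
Step k = 2:
  phi_22 = [rho(2) - phi_11 rho(1)] / [1 - phi_11 rho(1)] = [-0.182 - (0.1949)(0.1949)] / [1 - (0.1949)(0.1949)]
         = -0.21998601 / 0.96201399 = -0.228672.
  Update: phi_21 = phi_11 - phi_22 phi_11 = 0.1949 - (-0.228672)(0.1949) = 0.239468.
Step k = 3:
  phi_33 = [rho(3) - phi_21 rho(2) - phi_22 rho(1)] / [1 - phi_21 rho(1) - phi_22 rho(2)]
    numerator   = 0.1488 - (0.239468)(-0.182) - (-0.228672)(0.1949) = 0.23695146
    denominator = 1 - (0.239468)(0.1949) - (-0.228672)(-0.182) = 0.91170927
  phi_33 = 0.23695146 / 0.91170927 = 0.2599.
Therefore phi_{33} = 0.2599.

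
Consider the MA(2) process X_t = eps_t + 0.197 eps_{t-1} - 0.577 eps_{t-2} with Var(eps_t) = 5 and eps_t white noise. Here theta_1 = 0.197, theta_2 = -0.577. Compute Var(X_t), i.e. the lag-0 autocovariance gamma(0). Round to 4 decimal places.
\gamma(0) = 6.8587

For an MA(q) process X_t = eps_t + sum_i theta_i eps_{t-i} with
Var(eps_t) = sigma^2, the variance is
  gamma(0) = sigma^2 * (1 + sum_i theta_i^2).
  sum_i theta_i^2 = (0.197)^2 + (-0.577)^2 = 0.038809 + 0.332929 = 0.371738.
  gamma(0) = 5 * (1 + 0.371738) = 5 * 1.371738 = 6.85869, which rounds to 6.8587.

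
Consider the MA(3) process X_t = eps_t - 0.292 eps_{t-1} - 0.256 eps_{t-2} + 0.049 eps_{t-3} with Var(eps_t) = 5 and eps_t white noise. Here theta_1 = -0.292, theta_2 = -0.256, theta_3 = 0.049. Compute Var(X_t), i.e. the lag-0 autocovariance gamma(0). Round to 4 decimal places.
\gamma(0) = 5.7660

For an MA(q) process X_t = eps_t + sum_i theta_i eps_{t-i} with
Var(eps_t) = sigma^2, the variance is
  gamma(0) = sigma^2 * (1 + sum_i theta_i^2).
  sum_i theta_i^2 = (-0.292)^2 + (-0.256)^2 + (0.049)^2 = 0.085264 + 0.065536 + 0.002401 = 0.153201.
  gamma(0) = 5 * (1 + 0.153201) = 5 * 1.153201 = 5.766005, which rounds to 5.7660.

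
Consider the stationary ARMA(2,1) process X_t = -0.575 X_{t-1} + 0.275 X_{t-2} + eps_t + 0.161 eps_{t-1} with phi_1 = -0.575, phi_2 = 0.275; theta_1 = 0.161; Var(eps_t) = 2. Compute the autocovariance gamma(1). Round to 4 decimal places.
\gamma(1) = -3.1200

Multiply the model equation by X_{t-k} and take expectations. With theta_0 = psi_0 = 1 and psi_j the MA(infinity) weights, this gives
  gamma(k) - sum_i phi_i gamma(k-i) = c_k,
  c_k = sigma^2 * sum_{j=k..q} theta_j psi_{j-k}   (c_k = 0 for k > q),
using gamma(-m) = gamma(m).
psi-weights needed (psi_j = theta_j + sum_i phi_i psi_{j-i}):
  psi_1 = theta_1 + phi_1 = 0.161 + (-0.575) = -0.414
Right-hand sides:
  c_0 = sigma^2 (1 + theta_1 psi_1) = 2 * (1 + (0.161)(-0.414)) = 2 * 0.933346 = 1.866692
  c_1 = sigma^2 theta_1 = 2 * (0.161) = 0.322
  c_2 = 0
Equations for k = 0, 1, 2 (AR order 2, c_2 = 0):
  (E0) gamma(0) = phi_1 gamma(1) + phi_2 gamma(2) + c_0
  (E1) gamma(1) = phi_1 gamma(0) + phi_2 gamma(1) + c_1
  (E2) gamma(2) = phi_1 gamma(1) + phi_2 gamma(0)
From (E1): gamma(1) = A gamma(0) + B with
  A = phi_1 / (1 - phi_2) = -0.575 / 0.725 = -0.793103,   B = c_1 / (1 - phi_2) = 0.322 / 0.725 = 0.444138.
Insert (E2) into (E0): gamma(0) (1 - phi_2^2) = phi_1 (1 + phi_2) gamma(1) + c_0.
  phi_1 (1 + phi_2) = (-0.575)(1.275) = -0.733125,   1 - phi_2^2 = 0.924375.
Replace gamma(1) by A gamma(0) + B and collect gamma(0):
  gamma(0) [0.924375 - (-0.733125)(-0.793103)] = (-0.733125)(0.444138) + 1.866692
  gamma(0) * 0.342931 = 1.541083
  gamma(0) = 1.541083 / 0.342931 = 4.493858.
  gamma(1) = A gamma(0) + B = (-0.793103)(4.493858) + (0.444138) = -3.119956.
Therefore gamma(1) = -3.1200 (to 4 decimal places).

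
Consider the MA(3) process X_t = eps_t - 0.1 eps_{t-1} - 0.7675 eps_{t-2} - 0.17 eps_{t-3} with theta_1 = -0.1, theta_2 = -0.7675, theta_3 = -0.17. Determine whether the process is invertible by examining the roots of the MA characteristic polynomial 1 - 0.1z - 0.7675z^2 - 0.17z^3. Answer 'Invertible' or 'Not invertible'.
\text{Not invertible}

The MA(q) characteristic polynomial is P(z) = 1 - 0.1z - 0.7675z^2 - 0.17z^3.
Invertibility requires all roots to lie outside the unit circle, i.e. |z| > 1 for every root.
Degree 3: look for a simple real root z0 first, then factor out (1 - z/z0) and solve the remaining quadratic.
Testing z0 = -4: P(-4) = 1 + (-0.1)(-4) + (-0.7675)(-4)^2 + (-0.17)(-4)^3
  = 1 + (0.4) + (-12.28) + (10.88) = 0.  So z_0 = -4 is a root, |z_0| = 4.
Divide out the factor (1 + 0.25 z) = (1 - z/z0) (since 1/z0 = -0.25):
  P(z) = (1 + 0.25 z)(1 + (-0.35) z + (-0.68) z^2)
  [check: z-coef -0.35 - (-0.25) = -0.1; z^2-coef -0.68 - (-0.25)(-0.35) = -0.7675; z^3-coef -(-0.25)(-0.68) = -0.17.]
Remaining roots from the quadratic factor 1 + (-0.35) z + (-0.68) z^2:
  Set 1 + (-0.35) z + (-0.68) z^2 = 0, i.e. a z^2 + b z + c = 0 with a = -0.68, b = -0.35, c = 1.
  Discriminant D = b^2 - 4ac = (-0.35)^2 - 4*(-0.68)*1 = 0.1225 - (-2.72) = 2.8425.
  D >= 0, so the roots are real: z = (-b +/- sqrt(D)) / (2a) = (0.35 +/- 1.685972) / (-1.36).
    z_1 = (0.35 + 1.685972) / (-1.36) = -1.497,   |z_1| = 1.497.
    z_2 = (0.35 - 1.685972) / (-1.36) = 0.9823,   |z_2| = 0.9823.
Moduli of all roots: 4.0000, 1.4970, 0.9823.
All moduli strictly greater than 1? No.
Verdict: Not invertible.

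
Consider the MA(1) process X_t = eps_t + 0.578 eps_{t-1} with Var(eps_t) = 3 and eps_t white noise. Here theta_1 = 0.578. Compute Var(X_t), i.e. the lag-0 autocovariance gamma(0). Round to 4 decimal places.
\gamma(0) = 4.0023

For an MA(q) process X_t = eps_t + sum_i theta_i eps_{t-i} with
Var(eps_t) = sigma^2, the variance is
  gamma(0) = sigma^2 * (1 + sum_i theta_i^2).
  sum_i theta_i^2 = (0.578)^2 = 0.334084.
  gamma(0) = 3 * (1 + 0.334084) = 3 * 1.334084 = 4.002252, which rounds to 4.0023.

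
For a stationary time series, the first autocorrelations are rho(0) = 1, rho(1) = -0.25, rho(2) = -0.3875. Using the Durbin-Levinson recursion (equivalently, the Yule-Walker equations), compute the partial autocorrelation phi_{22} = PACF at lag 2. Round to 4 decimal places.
\phi_{22} = -0.4800

The PACF at lag k is phi_{kk}, the last component of the solution
to the Yule-Walker system G_k phi = r_k where
  (G_k)_{ij} = rho(|i - j|), (r_k)_i = rho(i), i,j = 1..k.
Equivalently, Durbin-Levinson gives phi_{kk} iteratively:
  phi_{11} = rho(1)
  phi_{kk} = [rho(k) - sum_{j=1..k-1} phi_{k-1,j} rho(k-j)]
            / [1 - sum_{j=1..k-1} phi_{k-1,j} rho(j)],
  phi_{k,j} = phi_{k-1,j} - phi_{kk} phi_{k-1,k-j},  j = 1..k-1.
Step k = 1:
  phi_11 = rho(1) = -0.25.
Step k = 2:
  phi_22 = [rho(2) - phi_11 rho(1)] / [1 - phi_11 rho(1)] = [-0.3875 - (-0.25)(-0.25)] / [1 - (-0.25)(-0.25)]
         = -0.45 / 0.9375 = -0.48.
Therefore phi_{22} = -0.4800.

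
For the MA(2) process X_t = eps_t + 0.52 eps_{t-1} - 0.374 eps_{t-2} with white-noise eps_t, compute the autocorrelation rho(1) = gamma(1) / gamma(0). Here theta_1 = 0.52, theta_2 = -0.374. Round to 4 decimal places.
\rho(1) = 0.2308

For an MA(q) process with theta_0 = 1, the autocovariance is
  gamma(k) = sigma^2 * sum_{i=0..q-k} theta_i * theta_{i+k},
and rho(k) = gamma(k) / gamma(0). Sigma^2 cancels.
  numerator   = (1)*(0.52) + (0.52)*(-0.374) = 0.32552.
  denominator = (1)^2 + (0.52)^2 + (-0.374)^2 = 1.410276.
  rho(1) = 0.32552 / 1.410276 = 0.2308.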